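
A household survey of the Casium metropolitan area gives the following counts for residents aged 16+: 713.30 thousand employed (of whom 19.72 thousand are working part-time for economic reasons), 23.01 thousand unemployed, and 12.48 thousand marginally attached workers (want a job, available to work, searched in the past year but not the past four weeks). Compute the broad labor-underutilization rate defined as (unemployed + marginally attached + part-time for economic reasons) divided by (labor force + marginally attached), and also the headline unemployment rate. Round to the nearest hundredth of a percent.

Labor force = 713.30 + 23.01 = 736.31 thousand.
Numerator = 23.01 + 12.48 + 19.72 = 55.21 thousand.
Denominator = 736.31 + 12.48 = 748.79 thousand.
Broad rate = 55.21 / 748.79 = 7.37%.
Headline unemployment rate = 23.01 / 736.31 = 3.13%.

Broad underutilization rate ≈ 7.37%; headline unemployment rate ≈ 3.13%.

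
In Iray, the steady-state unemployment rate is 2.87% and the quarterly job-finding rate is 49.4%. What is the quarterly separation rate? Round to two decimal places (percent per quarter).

Separation rate ≈ 1.46% per quarter.

From u* = s/(s+f): s = u·f/(1−u).
s = 0.0287 × 49.4 / (1 − 0.0287) = 1.4178 / 0.9713 ≈ 1.46% per quarter.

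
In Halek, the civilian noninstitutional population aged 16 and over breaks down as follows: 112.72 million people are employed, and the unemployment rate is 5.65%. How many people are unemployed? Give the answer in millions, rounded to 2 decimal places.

About 6.75 million are unemployed.

Let U be the number unemployed. The labor force is E + U, and U/(E+U) = 0.0565.
So U = 0.0565 × 112.72 / (1 − 0.0565) = 6.3687 / 0.9435 ≈ 6.75 million.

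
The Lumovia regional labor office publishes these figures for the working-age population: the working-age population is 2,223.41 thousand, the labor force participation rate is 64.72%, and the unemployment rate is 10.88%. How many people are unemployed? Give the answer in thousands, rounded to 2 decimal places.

Labor force = 0.6472 × 2,223.41 = 1,438.99 thousand.
Unemployed = 0.1088 × 1,438.99 ≈ 156.56 thousand.

About 156.56 thousand are unemployed.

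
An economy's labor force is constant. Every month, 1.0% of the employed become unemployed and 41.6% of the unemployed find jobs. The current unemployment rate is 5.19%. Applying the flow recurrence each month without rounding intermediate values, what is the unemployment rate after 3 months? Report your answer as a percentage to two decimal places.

With a fixed labor force, u_{t+1} = u_t + s·(1−u_t) − f·u_t = u_t·(1−s−f) + s.
Here 1−s−f = 0.574 and s = 0.010.
u_1 = 0.051900 × 0.574 + 0.010 = 0.039791.
u_2 = 0.039791 × 0.574 + 0.010 = 0.032840.
u_3 = 0.032840 × 0.574 + 0.010 = 0.028850.

Unemployment rate after three months ≈ 2.89%.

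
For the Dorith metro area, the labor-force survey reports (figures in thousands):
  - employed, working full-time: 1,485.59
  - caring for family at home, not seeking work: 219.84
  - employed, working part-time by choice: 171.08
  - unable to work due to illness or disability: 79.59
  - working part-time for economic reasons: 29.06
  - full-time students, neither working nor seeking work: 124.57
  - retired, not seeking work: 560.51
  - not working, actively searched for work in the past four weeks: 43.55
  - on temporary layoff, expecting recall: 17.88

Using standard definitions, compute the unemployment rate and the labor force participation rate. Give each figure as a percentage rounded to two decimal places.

Unemployment rate ≈ 3.52%; labor force participation rate ≈ 63.96%.

Employed = 1,485.59 + 171.08 + 29.06 = 1,685.73 thousand (anyone who worked, including part-time for economic reasons, counts as employed).
Unemployed = 43.55 + 17.88 = 61.43 thousand (jobless and actively searching, or on temporary layoff).
Labor force = 1,685.73 + 61.43 = 1,747.16 thousand.
Not in labor force = 219.84 + 79.59 + 124.57 + 560.51 = 984.51 thousand (those not working and not actively searching are outside the labor force).
Civilian working-age population = 1,747.16 + 984.51 = 2,731.67 thousand.
Unemployment rate = 61.43 / 1,747.16 = 3.52%.
Labor force participation rate = 1,747.16 / 2,731.67 = 63.96%.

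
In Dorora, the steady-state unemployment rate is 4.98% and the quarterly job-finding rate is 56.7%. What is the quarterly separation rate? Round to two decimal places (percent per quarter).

Separation rate ≈ 2.97% per quarter.

From u* = s/(s+f): s = u·f/(1−u).
s = 0.0498 × 56.7 / (1 − 0.0498) = 2.8237 / 0.9502 ≈ 2.97% per quarter.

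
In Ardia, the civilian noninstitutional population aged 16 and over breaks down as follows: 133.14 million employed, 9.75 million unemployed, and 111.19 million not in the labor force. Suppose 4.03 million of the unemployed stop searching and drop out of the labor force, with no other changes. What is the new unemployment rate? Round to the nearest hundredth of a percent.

New unemployment rate ≈ 4.12%.

Initially, labor force = 133.14 + 9.75 = 142.89 million, so u = 9.75/142.89 = 6.82%.
After the change, unemployed and labor force both fall by 4.03 → E = 133.14, U = 5.72, labor force = 138.86 million.
New unemployment rate = 5.72 / 138.86 = 4.12%.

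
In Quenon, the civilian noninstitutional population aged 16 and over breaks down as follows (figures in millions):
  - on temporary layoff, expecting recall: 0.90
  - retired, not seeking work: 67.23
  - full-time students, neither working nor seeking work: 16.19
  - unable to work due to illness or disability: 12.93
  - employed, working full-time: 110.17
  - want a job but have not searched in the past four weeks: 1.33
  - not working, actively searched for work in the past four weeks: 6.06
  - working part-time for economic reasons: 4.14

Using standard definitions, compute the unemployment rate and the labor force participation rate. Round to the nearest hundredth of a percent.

Unemployment rate ≈ 5.74%; labor force participation rate ≈ 55.39%.

Employed = 110.17 + 4.14 = 114.31 million (anyone who worked, including part-time for economic reasons, counts as employed).
Unemployed = 0.90 + 6.06 = 6.96 million (jobless and actively searching, or on temporary layoff).
Labor force = 114.31 + 6.96 = 121.27 million.
Not in labor force = 67.23 + 16.19 + 12.93 + 1.33 = 97.68 million (those not working and not actively searching are outside the labor force — including those who want a job but have given up searching).
Civilian working-age population = 121.27 + 97.68 = 218.95 million.
Unemployment rate = 6.96 / 121.27 = 5.74%.
Labor force participation rate = 121.27 / 218.95 = 55.39%.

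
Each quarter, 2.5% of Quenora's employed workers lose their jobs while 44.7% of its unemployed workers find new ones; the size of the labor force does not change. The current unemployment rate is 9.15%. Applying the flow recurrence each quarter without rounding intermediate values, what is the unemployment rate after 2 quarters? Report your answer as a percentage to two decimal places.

Unemployment rate after two quarters ≈ 6.37%.

With a fixed labor force, u_{t+1} = u_t + s·(1−u_t) − f·u_t = u_t·(1−s−f) + s.
Here 1−s−f = 0.528 and s = 0.025.
u_1 = 0.091500 × 0.528 + 0.025 = 0.073312.
u_2 = 0.073312 × 0.528 + 0.025 = 0.063709.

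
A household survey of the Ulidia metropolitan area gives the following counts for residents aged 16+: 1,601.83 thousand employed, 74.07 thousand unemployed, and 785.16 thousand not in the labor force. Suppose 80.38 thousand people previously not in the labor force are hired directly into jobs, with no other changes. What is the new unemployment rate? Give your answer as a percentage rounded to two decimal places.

Initially, labor force = 1,601.83 + 74.07 = 1,675.90 thousand, so u = 74.07/1,675.90 = 4.42%.
After the change, employed and labor force both rise by 80.38; unemployed unchanged → E = 1,682.21, U = 74.07, labor force = 1,756.28 thousand.
New unemployment rate = 74.07 / 1,756.28 = 4.22%.

New unemployment rate ≈ 4.22%.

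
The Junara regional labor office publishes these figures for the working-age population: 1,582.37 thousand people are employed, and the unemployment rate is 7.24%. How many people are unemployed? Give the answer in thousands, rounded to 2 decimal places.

Let U be the number unemployed. The labor force is E + U, and U/(E+U) = 0.0724.
So U = 0.0724 × 1,582.37 / (1 − 0.0724) = 114.5636 / 0.9276 ≈ 123.51 thousand.

About 123.51 thousand are unemployed.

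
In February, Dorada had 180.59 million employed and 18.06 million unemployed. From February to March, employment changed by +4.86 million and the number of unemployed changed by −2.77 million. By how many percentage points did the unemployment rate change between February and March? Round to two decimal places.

February: labor force = 180.59 + 18.06 = 198.65; u = 18.06/198.65 = 9.09%.
March: labor force = 185.45 + 15.29 = 200.74; u = 15.29/200.74 = 7.62%.
Change = 7.62% − 9.09% = −1.47 pp.

The unemployment rate changed by −1.47 percentage points.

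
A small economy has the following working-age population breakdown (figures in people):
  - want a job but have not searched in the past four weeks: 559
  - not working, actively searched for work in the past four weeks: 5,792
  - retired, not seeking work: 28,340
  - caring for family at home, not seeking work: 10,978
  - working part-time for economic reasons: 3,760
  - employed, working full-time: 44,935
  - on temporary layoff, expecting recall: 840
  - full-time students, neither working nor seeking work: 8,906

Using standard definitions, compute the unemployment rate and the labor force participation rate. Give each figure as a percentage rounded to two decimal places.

Employed = 3,760 + 44,935 = 48,695 (anyone who worked, including part-time for economic reasons, counts as employed).
Unemployed = 5,792 + 840 = 6,632 (jobless and actively searching, or on temporary layoff).
Labor force = 48,695 + 6,632 = 55,327.
Not in labor force = 559 + 28,340 + 10,978 + 8,906 = 48,783 (those not working and not actively searching are outside the labor force — including those who want a job but have given up searching).
Civilian working-age population = 55,327 + 48,783 = 104,110.
Unemployment rate = 6,632 / 55,327 = 11.99%.
Labor force participation rate = 55,327 / 104,110 = 53.14%.

Unemployment rate ≈ 11.99%; labor force participation rate ≈ 53.14%.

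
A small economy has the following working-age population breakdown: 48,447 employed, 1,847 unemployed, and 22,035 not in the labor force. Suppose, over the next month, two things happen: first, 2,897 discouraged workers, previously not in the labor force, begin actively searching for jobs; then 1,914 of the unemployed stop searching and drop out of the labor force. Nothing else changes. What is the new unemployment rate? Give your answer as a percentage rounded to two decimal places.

Initially, labor force = 48,447 + 1,847 = 50,294, so u = 1,847/50,294 = 3.67%.
After the first change, unemployed and labor force both rise by 2,897 → E = 48,447, U = 4,744, labor force = 53,191.
After the second change, unemployed and labor force both fall by 1,914 → E = 48,447, U = 2,830, labor force = 51,277.
New unemployment rate = 2,830 / 51,277 = 5.52%.

New unemployment rate ≈ 5.52%.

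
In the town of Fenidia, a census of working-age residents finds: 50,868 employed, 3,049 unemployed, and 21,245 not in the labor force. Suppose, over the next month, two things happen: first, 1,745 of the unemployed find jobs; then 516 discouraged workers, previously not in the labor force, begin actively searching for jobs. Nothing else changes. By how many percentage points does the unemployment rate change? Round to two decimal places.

The unemployment rate changes by −2.31 percentage points.

Initially, labor force = 50,868 + 3,049 = 53,917, so u = 3,049/53,917 = 5.65%.
After the first change, unemployed falls and employed rises by 1,745; labor force unchanged → E = 52,613, U = 1,304, labor force = 53,917.
After the second change, unemployed and labor force both rise by 516 → E = 52,613, U = 1,820, labor force = 54,433.
New unemployment rate = 1,820 / 54,433 = 3.34%.
Change = 3.34% − 5.65% = −2.31 percentage points.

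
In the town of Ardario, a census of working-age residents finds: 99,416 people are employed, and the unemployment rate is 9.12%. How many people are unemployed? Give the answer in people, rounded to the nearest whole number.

About 9,977 are unemployed.

Let U be the number unemployed. The labor force is E + U, and U/(E+U) = 0.0912.
So U = 0.0912 × 99,416 / (1 − 0.0912) = 9066.74 / 0.9088 ≈ 9,977.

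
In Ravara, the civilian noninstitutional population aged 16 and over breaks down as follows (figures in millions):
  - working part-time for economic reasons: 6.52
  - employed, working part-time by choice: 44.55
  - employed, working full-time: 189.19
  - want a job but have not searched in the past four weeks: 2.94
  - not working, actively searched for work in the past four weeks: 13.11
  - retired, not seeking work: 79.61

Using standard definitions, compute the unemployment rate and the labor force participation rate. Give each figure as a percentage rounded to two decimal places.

Unemployment rate ≈ 5.17%; labor force participation rate ≈ 75.43%.

Employed = 6.52 + 44.55 + 189.19 = 240.26 million (anyone who worked, including part-time for economic reasons, counts as employed).
Unemployed = 13.11 million.
Labor force = 240.26 + 13.11 = 253.37 million.
Not in labor force = 2.94 + 79.61 = 82.55 million (those not working and not actively searching are outside the labor force — including those who want a job but have given up searching).
Civilian working-age population = 253.37 + 82.55 = 335.92 million.
Unemployment rate = 13.11 / 253.37 = 5.17%.
Labor force participation rate = 253.37 / 335.92 = 75.43%.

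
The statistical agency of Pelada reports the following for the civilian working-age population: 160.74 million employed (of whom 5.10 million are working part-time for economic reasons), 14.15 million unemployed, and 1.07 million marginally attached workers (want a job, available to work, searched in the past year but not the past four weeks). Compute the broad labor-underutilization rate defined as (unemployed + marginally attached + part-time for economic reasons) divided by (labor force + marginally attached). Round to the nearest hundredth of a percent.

Labor force = 160.74 + 14.15 = 174.89 million.
Numerator = 14.15 + 1.07 + 5.10 = 20.32 million.
Denominator = 174.89 + 1.07 = 175.96 million.
Broad rate = 20.32 / 175.96 = 11.55%.

Broad underutilization rate ≈ 11.55%.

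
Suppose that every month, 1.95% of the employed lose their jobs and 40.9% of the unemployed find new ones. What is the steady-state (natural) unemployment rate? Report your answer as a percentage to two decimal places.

Steady-state unemployment rate ≈ 4.55%.

At steady state the flows balance: s·E = f·U, so U/(E+U) = s/(s+f).
u* = 1.95 / (1.95 + 40.9) = 1.95 / 42.85 = 4.55%.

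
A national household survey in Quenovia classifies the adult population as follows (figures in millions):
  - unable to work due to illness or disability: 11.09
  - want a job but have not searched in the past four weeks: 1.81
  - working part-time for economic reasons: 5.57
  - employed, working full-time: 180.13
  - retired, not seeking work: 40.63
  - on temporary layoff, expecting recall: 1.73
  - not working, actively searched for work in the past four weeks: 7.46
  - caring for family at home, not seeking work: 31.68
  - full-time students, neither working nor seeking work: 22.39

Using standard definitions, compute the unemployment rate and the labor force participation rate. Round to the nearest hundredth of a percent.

Unemployment rate ≈ 4.72%; labor force participation rate ≈ 64.43%.

Employed = 5.57 + 180.13 = 185.70 million (anyone who worked, including part-time for economic reasons, counts as employed).
Unemployed = 1.73 + 7.46 = 9.19 million (jobless and actively searching, or on temporary layoff).
Labor force = 185.70 + 9.19 = 194.89 million.
Not in labor force = 11.09 + 1.81 + 40.63 + 31.68 + 22.39 = 107.60 million (those not working and not actively searching are outside the labor force — including those who want a job but have given up searching).
Civilian working-age population = 194.89 + 107.60 = 302.49 million.
Unemployment rate = 9.19 / 194.89 = 4.72%.
Labor force participation rate = 194.89 / 302.49 = 64.43%.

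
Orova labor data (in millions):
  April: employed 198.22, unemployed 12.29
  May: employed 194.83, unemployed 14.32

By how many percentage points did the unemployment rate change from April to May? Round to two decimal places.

April: labor force = 198.22 + 12.29 = 210.51; u = 12.29/210.51 = 5.84%.
May: labor force = 194.83 + 14.32 = 209.15; u = 14.32/209.15 = 6.85%.
Change = 6.85% − 5.84% = +1.01 pp.

The unemployment rate changed by +1.01 percentage points.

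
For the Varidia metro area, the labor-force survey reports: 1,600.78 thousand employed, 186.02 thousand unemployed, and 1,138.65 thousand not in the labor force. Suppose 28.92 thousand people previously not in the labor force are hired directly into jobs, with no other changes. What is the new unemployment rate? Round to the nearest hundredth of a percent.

New unemployment rate ≈ 10.24%.

Initially, labor force = 1,600.78 + 186.02 = 1,786.80 thousand, so u = 186.02/1,786.80 = 10.41%.
After the change, employed and labor force both rise by 28.92; unemployed unchanged → E = 1,629.70, U = 186.02, labor force = 1,815.72 thousand.
New unemployment rate = 186.02 / 1,815.72 = 10.24%.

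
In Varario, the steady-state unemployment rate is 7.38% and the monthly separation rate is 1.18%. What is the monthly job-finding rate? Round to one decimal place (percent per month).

Job-finding rate ≈ 14.8% per month.

From u* = s/(s+f): f = s·(1−u)/u.
f = 1.18 × (1 − 0.0738) / 0.0738 = 1.0929 / 0.0738 ≈ 14.8% per month.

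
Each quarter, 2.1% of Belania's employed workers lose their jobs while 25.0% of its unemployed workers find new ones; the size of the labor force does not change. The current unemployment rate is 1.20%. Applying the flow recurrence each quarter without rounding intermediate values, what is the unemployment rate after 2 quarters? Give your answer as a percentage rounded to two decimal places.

Unemployment rate after two quarters ≈ 4.27%.

With a fixed labor force, u_{t+1} = u_t + s·(1−u_t) − f·u_t = u_t·(1−s−f) + s.
Here 1−s−f = 0.729 and s = 0.021.
u_1 = 0.012000 × 0.729 + 0.021 = 0.029748.
u_2 = 0.029748 × 0.729 + 0.021 = 0.042686.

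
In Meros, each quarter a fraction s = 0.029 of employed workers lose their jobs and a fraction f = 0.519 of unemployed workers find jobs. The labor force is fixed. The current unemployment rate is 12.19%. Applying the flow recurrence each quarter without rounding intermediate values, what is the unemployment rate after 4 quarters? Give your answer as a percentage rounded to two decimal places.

With a fixed labor force, u_{t+1} = u_t + s·(1−u_t) − f·u_t = u_t·(1−s−f) + s.
Here 1−s−f = 0.452 and s = 0.029.
u_1 = 0.121900 × 0.452 + 0.029 = 0.084099.
u_2 = 0.084099 × 0.452 + 0.029 = 0.067013.
u_3 = 0.067013 × 0.452 + 0.029 = 0.059290.
u_4 = 0.059290 × 0.452 + 0.029 = 0.055799.

Unemployment rate after four quarters ≈ 5.58%.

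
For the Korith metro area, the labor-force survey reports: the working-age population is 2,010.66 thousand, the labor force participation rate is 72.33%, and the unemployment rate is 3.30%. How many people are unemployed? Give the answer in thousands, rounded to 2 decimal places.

About 47.99 thousand are unemployed.

Labor force = 0.7233 × 2,010.66 = 1,454.31 thousand.
Unemployed = 0.0330 × 1,454.31 ≈ 47.99 thousand.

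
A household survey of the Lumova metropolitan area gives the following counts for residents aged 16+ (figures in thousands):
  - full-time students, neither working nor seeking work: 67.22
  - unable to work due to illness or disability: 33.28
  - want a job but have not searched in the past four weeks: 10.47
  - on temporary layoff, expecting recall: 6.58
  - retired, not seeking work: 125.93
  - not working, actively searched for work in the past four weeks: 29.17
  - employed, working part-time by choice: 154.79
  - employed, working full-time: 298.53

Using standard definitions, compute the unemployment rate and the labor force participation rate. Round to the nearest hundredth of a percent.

Unemployment rate ≈ 7.31%; labor force participation rate ≈ 67.37%.

Employed = 154.79 + 298.53 = 453.32 thousand.
Unemployed = 6.58 + 29.17 = 35.75 thousand (jobless and actively searching, or on temporary layoff).
Labor force = 453.32 + 35.75 = 489.07 thousand.
Not in labor force = 67.22 + 33.28 + 10.47 + 125.93 = 236.90 thousand (those not working and not actively searching are outside the labor force — including those who want a job but have given up searching).
Civilian working-age population = 489.07 + 236.90 = 725.97 thousand.
Unemployment rate = 35.75 / 489.07 = 7.31%.
Labor force participation rate = 489.07 / 725.97 = 67.37%.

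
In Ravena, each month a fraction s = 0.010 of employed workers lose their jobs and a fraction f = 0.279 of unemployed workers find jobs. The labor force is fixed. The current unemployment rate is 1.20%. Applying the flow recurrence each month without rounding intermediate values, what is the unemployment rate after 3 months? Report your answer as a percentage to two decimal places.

With a fixed labor force, u_{t+1} = u_t + s·(1−u_t) − f·u_t = u_t·(1−s−f) + s.
Here 1−s−f = 0.711 and s = 0.010.
u_1 = 0.012000 × 0.711 + 0.010 = 0.018532.
u_2 = 0.018532 × 0.711 + 0.010 = 0.023176.
u_3 = 0.023176 × 0.711 + 0.010 = 0.026478.

Unemployment rate after three months ≈ 2.65%.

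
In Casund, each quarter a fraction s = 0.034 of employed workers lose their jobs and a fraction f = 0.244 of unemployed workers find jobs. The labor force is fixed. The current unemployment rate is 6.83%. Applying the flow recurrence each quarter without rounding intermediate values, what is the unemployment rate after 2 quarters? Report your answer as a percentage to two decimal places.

Unemployment rate after two quarters ≈ 9.42%.

With a fixed labor force, u_{t+1} = u_t + s·(1−u_t) − f·u_t = u_t·(1−s−f) + s.
Here 1−s−f = 0.722 and s = 0.034.
u_1 = 0.068300 × 0.722 + 0.034 = 0.083313.
u_2 = 0.083313 × 0.722 + 0.034 = 0.094152.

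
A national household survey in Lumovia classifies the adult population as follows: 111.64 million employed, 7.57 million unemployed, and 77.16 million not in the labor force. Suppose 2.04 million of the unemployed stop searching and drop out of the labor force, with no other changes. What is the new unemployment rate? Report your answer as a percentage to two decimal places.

New unemployment rate ≈ 4.72%.

Initially, labor force = 111.64 + 7.57 = 119.21 million, so u = 7.57/119.21 = 6.35%.
After the change, unemployed and labor force both fall by 2.04 → E = 111.64, U = 5.53, labor force = 117.17 million.
New unemployment rate = 5.53 / 117.17 = 4.72%.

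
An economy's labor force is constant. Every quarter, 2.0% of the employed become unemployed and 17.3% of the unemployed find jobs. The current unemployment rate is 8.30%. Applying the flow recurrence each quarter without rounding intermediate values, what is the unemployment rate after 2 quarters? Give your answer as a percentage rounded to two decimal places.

With a fixed labor force, u_{t+1} = u_t + s·(1−u_t) − f·u_t = u_t·(1−s−f) + s.
Here 1−s−f = 0.807 and s = 0.020.
u_1 = 0.083000 × 0.807 + 0.020 = 0.086981.
u_2 = 0.086981 × 0.807 + 0.020 = 0.090194.

Unemployment rate after two quarters ≈ 9.02%.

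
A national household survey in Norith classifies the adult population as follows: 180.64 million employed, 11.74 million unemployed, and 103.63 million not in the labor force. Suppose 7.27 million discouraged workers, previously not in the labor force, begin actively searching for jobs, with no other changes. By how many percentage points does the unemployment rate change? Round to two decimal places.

Initially, labor force = 180.64 + 11.74 = 192.38 million, so u = 11.74/192.38 = 6.10%.
After the change, unemployed and labor force both rise by 7.27 → E = 180.64, U = 19.01, labor force = 199.65 million.
New unemployment rate = 19.01 / 199.65 = 9.52%.
Change = 9.52% − 6.10% = +3.42 percentage points.

The unemployment rate changes by +3.42 percentage points.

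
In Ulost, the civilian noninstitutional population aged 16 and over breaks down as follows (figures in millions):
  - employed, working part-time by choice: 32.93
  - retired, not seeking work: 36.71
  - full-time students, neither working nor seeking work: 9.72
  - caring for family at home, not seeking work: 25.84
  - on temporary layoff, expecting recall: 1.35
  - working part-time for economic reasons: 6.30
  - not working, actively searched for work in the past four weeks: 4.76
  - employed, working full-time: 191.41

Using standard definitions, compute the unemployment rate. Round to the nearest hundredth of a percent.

Employed = 32.93 + 6.30 + 191.41 = 230.64 million (anyone who worked, including part-time for economic reasons, counts as employed).
Unemployed = 1.35 + 4.76 = 6.11 million (jobless and actively searching, or on temporary layoff).
Labor force = 230.64 + 6.11 = 236.75 million.
Unemployment rate = 6.11 / 236.75 = 2.58%.

Unemployment rate ≈ 2.58%.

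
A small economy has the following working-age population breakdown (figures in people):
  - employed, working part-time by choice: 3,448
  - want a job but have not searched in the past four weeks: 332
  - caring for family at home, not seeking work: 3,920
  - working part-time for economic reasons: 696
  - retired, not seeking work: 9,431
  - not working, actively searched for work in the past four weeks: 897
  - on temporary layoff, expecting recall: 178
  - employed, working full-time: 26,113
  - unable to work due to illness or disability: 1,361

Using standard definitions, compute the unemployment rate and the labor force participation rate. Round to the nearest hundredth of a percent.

Employed = 3,448 + 696 + 26,113 = 30,257 (anyone who worked, including part-time for economic reasons, counts as employed).
Unemployed = 897 + 178 = 1,075 (jobless and actively searching, or on temporary layoff).
Labor force = 30,257 + 1,075 = 31,332.
Not in labor force = 332 + 3,920 + 9,431 + 1,361 = 15,044 (those not working and not actively searching are outside the labor force — including those who want a job but have given up searching).
Civilian working-age population = 31,332 + 15,044 = 46,376.
Unemployment rate = 1,075 / 31,332 = 3.43%.
Labor force participation rate = 31,332 / 46,376 = 67.56%.

Unemployment rate ≈ 3.43%; labor force participation rate ≈ 67.56%.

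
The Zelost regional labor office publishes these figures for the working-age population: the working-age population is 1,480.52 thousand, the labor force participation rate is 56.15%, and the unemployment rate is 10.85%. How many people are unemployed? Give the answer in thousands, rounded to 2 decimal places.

About 90.20 thousand are unemployed.

Labor force = 0.5615 × 1,480.52 = 831.31 thousand.
Unemployed = 0.1085 × 831.31 ≈ 90.20 thousand.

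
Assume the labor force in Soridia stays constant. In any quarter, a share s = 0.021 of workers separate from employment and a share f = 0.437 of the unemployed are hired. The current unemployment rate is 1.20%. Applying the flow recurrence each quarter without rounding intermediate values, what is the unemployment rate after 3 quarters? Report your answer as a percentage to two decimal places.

With a fixed labor force, u_{t+1} = u_t + s·(1−u_t) − f·u_t = u_t·(1−s−f) + s.
Here 1−s−f = 0.542 and s = 0.021.
u_1 = 0.012000 × 0.542 + 0.021 = 0.027504.
u_2 = 0.027504 × 0.542 + 0.021 = 0.035907.
u_3 = 0.035907 × 0.542 + 0.021 = 0.040462.

Unemployment rate after three quarters ≈ 4.05%.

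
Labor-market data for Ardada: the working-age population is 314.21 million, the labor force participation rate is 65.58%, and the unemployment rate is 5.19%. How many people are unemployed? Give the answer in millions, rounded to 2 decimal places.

About 10.69 million are unemployed.

Labor force = 0.6558 × 314.21 = 206.06 million.
Unemployed = 0.0519 × 206.06 ≈ 10.69 million.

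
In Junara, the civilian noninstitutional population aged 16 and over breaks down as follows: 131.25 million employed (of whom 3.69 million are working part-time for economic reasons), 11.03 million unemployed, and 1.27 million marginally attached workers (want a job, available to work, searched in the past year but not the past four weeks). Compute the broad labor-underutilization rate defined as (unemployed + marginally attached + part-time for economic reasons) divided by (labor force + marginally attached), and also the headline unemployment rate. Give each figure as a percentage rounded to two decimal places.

Labor force = 131.25 + 11.03 = 142.28 million.
Numerator = 11.03 + 1.27 + 3.69 = 15.99 million.
Denominator = 142.28 + 1.27 = 143.55 million.
Broad rate = 15.99 / 143.55 = 11.14%.
Headline unemployment rate = 11.03 / 142.28 = 7.75%.

Broad underutilization rate ≈ 11.14%; headline unemployment rate ≈ 7.75%.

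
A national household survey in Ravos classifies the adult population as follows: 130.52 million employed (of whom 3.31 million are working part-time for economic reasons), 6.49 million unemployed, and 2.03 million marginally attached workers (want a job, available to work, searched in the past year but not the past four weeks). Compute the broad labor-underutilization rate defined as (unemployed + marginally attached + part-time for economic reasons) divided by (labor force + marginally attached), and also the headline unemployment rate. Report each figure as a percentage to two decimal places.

Labor force = 130.52 + 6.49 = 137.01 million.
Numerator = 6.49 + 2.03 + 3.31 = 11.83 million.
Denominator = 137.01 + 2.03 = 139.04 million.
Broad rate = 11.83 / 139.04 = 8.51%.
Headline unemployment rate = 6.49 / 137.01 = 4.74%.

Broad underutilization rate ≈ 8.51%; headline unemployment rate ≈ 4.74%.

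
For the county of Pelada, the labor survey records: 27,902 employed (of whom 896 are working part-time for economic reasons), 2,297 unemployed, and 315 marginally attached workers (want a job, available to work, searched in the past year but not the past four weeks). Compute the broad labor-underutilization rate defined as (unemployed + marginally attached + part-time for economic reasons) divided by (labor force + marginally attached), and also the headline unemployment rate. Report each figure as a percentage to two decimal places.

Broad underutilization rate ≈ 11.50%; headline unemployment rate ≈ 7.61%.

Labor force = 27,902 + 2,297 = 30,199.
Numerator = 2,297 + 315 + 896 = 3,508.
Denominator = 30,199 + 315 = 30,514.
Broad rate = 3,508 / 30,514 = 11.50%.
Headline unemployment rate = 2,297 / 30,199 = 7.61%.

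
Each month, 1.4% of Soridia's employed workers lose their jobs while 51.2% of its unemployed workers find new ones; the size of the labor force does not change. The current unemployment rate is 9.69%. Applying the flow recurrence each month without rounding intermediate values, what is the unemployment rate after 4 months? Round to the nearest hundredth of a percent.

With a fixed labor force, u_{t+1} = u_t + s·(1−u_t) − f·u_t = u_t·(1−s−f) + s.
Here 1−s−f = 0.474 and s = 0.014.
u_1 = 0.096900 × 0.474 + 0.014 = 0.059931.
u_2 = 0.059931 × 0.474 + 0.014 = 0.042407.
u_3 = 0.042407 × 0.474 + 0.014 = 0.034101.
u_4 = 0.034101 × 0.474 + 0.014 = 0.030164.

Unemployment rate after four months ≈ 3.02%.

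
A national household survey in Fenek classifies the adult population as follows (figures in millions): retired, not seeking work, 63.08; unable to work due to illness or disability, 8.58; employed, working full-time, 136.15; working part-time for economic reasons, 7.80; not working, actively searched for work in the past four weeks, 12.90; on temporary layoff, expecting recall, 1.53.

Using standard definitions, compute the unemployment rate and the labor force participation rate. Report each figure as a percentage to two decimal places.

Employed = 136.15 + 7.80 = 143.95 million (anyone who worked, including part-time for economic reasons, counts as employed).
Unemployed = 12.90 + 1.53 = 14.43 million (jobless and actively searching, or on temporary layoff).
Labor force = 143.95 + 14.43 = 158.38 million.
Not in labor force = 63.08 + 8.58 = 71.66 million (those not working and not actively searching are outside the labor force).
Civilian working-age population = 158.38 + 71.66 = 230.04 million.
Unemployment rate = 14.43 / 158.38 = 9.11%.
Labor force participation rate = 158.38 / 230.04 = 68.85%.

Unemployment rate ≈ 9.11%; labor force participation rate ≈ 68.85%.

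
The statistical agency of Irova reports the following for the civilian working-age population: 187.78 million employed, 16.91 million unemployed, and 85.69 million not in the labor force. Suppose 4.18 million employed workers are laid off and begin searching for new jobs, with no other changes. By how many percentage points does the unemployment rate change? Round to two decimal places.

Initially, labor force = 187.78 + 16.91 = 204.69 million, so u = 16.91/204.69 = 8.26%.
After the change, employed falls and unemployed rises by 4.18; labor force unchanged → E = 183.60, U = 21.09, labor force = 204.69 million.
New unemployment rate = 21.09 / 204.69 = 10.30%.
Change = 10.30% − 8.26% = +2.04 percentage points.

The unemployment rate changes by +2.04 percentage points.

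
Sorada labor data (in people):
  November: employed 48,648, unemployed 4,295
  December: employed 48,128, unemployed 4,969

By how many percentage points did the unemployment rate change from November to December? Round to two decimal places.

The unemployment rate changed by +1.25 percentage points.

November: labor force = 48,648 + 4,295 = 52,943; u = 4,295/52,943 = 8.11%.
December: labor force = 48,128 + 4,969 = 53,097; u = 4,969/53,097 = 9.36%.
Change = 9.36% − 8.11% = +1.25 pp.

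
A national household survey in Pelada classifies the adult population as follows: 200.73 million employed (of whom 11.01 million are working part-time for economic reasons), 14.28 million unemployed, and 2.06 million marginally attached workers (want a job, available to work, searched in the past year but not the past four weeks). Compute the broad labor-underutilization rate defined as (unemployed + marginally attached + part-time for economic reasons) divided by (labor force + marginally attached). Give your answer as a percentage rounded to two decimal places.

Labor force = 200.73 + 14.28 = 215.01 million.
Numerator = 14.28 + 2.06 + 11.01 = 27.35 million.
Denominator = 215.01 + 2.06 = 217.07 million.
Broad rate = 27.35 / 217.07 = 12.60%.

Broad underutilization rate ≈ 12.60%.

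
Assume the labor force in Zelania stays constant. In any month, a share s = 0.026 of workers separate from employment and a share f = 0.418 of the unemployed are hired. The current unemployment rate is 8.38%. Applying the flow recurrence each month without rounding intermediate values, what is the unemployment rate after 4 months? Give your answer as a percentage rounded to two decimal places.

Unemployment rate after four months ≈ 6.10%.

With a fixed labor force, u_{t+1} = u_t + s·(1−u_t) − f·u_t = u_t·(1−s−f) + s.
Here 1−s−f = 0.556 and s = 0.026.
u_1 = 0.083800 × 0.556 + 0.026 = 0.072593.
u_2 = 0.072593 × 0.556 + 0.026 = 0.066362.
u_3 = 0.066362 × 0.556 + 0.026 = 0.062897.
u_4 = 0.062897 × 0.556 + 0.026 = 0.060971.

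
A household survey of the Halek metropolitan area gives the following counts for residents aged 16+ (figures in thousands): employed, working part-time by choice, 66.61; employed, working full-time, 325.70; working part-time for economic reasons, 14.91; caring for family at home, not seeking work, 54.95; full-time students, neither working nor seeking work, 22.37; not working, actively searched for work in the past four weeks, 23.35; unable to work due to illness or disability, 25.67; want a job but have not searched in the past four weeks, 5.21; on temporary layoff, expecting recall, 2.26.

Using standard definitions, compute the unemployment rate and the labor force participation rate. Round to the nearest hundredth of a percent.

Unemployment rate ≈ 5.92%; labor force participation rate ≈ 80.00%.

Employed = 66.61 + 325.70 + 14.91 = 407.22 thousand (anyone who worked, including part-time for economic reasons, counts as employed).
Unemployed = 23.35 + 2.26 = 25.61 thousand (jobless and actively searching, or on temporary layoff).
Labor force = 407.22 + 25.61 = 432.83 thousand.
Not in labor force = 54.95 + 22.37 + 25.67 + 5.21 = 108.20 thousand (those not working and not actively searching are outside the labor force — including those who want a job but have given up searching).
Civilian working-age population = 432.83 + 108.20 = 541.03 thousand.
Unemployment rate = 25.61 / 432.83 = 5.92%.
Labor force participation rate = 432.83 / 541.03 = 80.00%.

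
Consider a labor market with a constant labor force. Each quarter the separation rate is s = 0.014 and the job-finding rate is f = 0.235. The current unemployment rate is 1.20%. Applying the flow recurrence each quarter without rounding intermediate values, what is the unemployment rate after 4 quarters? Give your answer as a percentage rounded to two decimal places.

Unemployment rate after four quarters ≈ 4.22%.

With a fixed labor force, u_{t+1} = u_t + s·(1−u_t) − f·u_t = u_t·(1−s−f) + s.
Here 1−s−f = 0.751 and s = 0.014.
u_1 = 0.012000 × 0.751 + 0.014 = 0.023012.
u_2 = 0.023012 × 0.751 + 0.014 = 0.031282.
u_3 = 0.031282 × 0.751 + 0.014 = 0.037493.
u_4 = 0.037493 × 0.751 + 0.014 = 0.042157.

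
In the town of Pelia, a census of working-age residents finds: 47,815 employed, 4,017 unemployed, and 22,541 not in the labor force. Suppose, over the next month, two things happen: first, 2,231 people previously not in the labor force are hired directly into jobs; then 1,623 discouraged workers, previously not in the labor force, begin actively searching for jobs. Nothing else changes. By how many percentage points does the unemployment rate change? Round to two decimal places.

The unemployment rate changes by +2.38 percentage points.

Initially, labor force = 47,815 + 4,017 = 51,832, so u = 4,017/51,832 = 7.75%.
After the first change, employed and labor force both rise by 2,231; unemployed unchanged → E = 50,046, U = 4,017, labor force = 54,063.
After the second change, unemployed and labor force both rise by 1,623 → E = 50,046, U = 5,640, labor force = 55,686.
New unemployment rate = 5,640 / 55,686 = 10.13%.
Change = 10.13% − 7.75% = +2.38 percentage points.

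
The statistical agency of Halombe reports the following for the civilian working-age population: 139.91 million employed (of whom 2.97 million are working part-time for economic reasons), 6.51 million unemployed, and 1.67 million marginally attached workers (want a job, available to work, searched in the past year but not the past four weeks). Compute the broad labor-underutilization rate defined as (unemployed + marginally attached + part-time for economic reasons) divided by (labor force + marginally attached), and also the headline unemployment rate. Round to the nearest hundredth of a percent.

Labor force = 139.91 + 6.51 = 146.42 million.
Numerator = 6.51 + 1.67 + 2.97 = 11.15 million.
Denominator = 146.42 + 1.67 = 148.09 million.
Broad rate = 11.15 / 148.09 = 7.53%.
Headline unemployment rate = 6.51 / 146.42 = 4.45%.

Broad underutilization rate ≈ 7.53%; headline unemployment rate ≈ 4.45%.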